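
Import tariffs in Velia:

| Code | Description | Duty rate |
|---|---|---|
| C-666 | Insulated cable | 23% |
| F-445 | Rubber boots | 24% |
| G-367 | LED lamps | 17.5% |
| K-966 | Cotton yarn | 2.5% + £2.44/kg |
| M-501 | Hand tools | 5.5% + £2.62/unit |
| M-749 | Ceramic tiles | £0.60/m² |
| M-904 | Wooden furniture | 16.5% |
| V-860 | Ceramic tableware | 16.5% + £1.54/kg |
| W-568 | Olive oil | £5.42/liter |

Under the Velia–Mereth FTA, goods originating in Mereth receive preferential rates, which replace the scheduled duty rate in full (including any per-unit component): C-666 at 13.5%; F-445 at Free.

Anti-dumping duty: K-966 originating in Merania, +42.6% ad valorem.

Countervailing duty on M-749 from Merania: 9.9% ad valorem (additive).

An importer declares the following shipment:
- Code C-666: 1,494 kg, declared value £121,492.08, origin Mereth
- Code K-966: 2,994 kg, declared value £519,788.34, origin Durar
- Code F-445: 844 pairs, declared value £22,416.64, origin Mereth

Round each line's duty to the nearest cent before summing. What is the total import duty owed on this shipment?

£36,701.50

Line 1 (C-666, Mereth, 1,494 kg, £121,492.08):
Base rate for C-666 is 23%.
Origin Mereth qualifies under the Velia–Mereth agreement and C-666 is covered: preferential rate 13.5% applies instead.
Duty = £121,492.08 × 13.5% = £16,401.43.
Line 2 (K-966, Durar, 2,994 kg, £519,788.34):
Base rate for K-966 is 2.5% + £2.44/kg.
The additional-duty order on K-966 targets Merania, not Durar; it does not apply.
Duty = £519,788.34 × 2.5% + 2,994 × £2.44 = £20,300.07.
Line 3 (F-445, Mereth, 844 pairs, £22,416.64):
Base rate for F-445 is 24%.
Origin Mereth qualifies under the Velia–Mereth agreement and F-445 is covered: preferential rate Free applies instead.
Duty = £22,416.64 × 0% = £0.00.
Total = £16,401.43 + £20,300.07 + £0.00 = £36,701.50.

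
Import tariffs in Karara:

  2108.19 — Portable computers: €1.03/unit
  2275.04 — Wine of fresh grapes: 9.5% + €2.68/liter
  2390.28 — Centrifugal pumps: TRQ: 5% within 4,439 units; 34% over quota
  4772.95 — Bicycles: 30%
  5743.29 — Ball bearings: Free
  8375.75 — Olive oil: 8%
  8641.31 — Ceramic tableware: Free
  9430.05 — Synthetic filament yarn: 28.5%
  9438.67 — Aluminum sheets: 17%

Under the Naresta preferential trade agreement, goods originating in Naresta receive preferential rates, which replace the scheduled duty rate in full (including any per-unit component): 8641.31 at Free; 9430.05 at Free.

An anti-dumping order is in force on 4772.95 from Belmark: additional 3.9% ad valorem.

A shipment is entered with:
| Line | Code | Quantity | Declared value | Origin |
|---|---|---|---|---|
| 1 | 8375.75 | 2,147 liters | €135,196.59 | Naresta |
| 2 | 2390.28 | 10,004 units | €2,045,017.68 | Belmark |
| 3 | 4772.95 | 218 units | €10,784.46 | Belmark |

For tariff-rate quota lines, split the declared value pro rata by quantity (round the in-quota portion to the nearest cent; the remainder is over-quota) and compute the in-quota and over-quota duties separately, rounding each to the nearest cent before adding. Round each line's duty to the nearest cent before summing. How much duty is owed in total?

Line 1 (8375.75, Naresta, 2,147 liters, €135,196.59):
Base rate for 8375.75 is 8%.
Origin Naresta is the FTA partner but 8375.75 is not on the preference list; base rate stands.
Duty = €135,196.59 × 8% = €10,815.73.
Line 2 (2390.28, Belmark, 10,004 units, €2,045,017.68):
Code 2390.28 is under a tariff-rate quota (threshold 4,439 units). In-quota: 4,439 units at 5%; over-quota: 5,565 units at 34%.
Pro-rata value split: in-quota = €2,045,017.68 × 4,439/10,004 = €907,420.38; over-quota = €2,045,017.68 − €907,420.38 = €1,137,597.30.
In-quota duty = €907,420.38 × 5% = €45,371.02. Over-quota duty = €1,137,597.30 × 34% = €386,783.08.
Line duty = €45,371.02 + €386,783.08 = €432,154.10.
Line 3 (4772.95, Belmark, 218 units, €10,784.46):
Base rate for 4772.95 is 30%.
Additional duty on 4772.95 from Belmark: +3.9%. Applied ad valorem rate: 30% + 3.9% = 33.9%.
Duty = €10,784.46 × 33.9% = €3,655.93.
Total = €10,815.73 + €432,154.10 + €3,655.93 = €446,625.76.

€446,625.76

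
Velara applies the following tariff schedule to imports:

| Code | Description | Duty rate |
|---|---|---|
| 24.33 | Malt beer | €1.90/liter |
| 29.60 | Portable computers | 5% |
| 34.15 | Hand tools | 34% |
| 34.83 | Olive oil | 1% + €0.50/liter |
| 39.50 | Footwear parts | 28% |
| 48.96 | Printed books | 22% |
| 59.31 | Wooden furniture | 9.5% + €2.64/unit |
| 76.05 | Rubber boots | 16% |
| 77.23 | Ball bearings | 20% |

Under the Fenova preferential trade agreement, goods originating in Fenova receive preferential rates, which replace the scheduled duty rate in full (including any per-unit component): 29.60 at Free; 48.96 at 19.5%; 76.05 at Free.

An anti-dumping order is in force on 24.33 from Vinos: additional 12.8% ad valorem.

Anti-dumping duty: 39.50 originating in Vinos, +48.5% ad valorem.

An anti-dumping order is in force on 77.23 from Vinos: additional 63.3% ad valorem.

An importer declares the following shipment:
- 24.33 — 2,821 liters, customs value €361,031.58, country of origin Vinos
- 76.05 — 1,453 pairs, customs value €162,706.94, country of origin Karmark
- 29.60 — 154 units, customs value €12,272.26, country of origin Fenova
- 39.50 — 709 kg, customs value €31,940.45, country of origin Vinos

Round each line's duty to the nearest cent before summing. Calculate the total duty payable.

€102,039.49

Line 1 (24.33, Vinos, 2,821 liters, €361,031.58):
Base rate for 24.33 is €1.90/liter.
Additional duty on 24.33 from Vinos: +12.8% ad valorem. Applied ad valorem rate = 12.8%.
Duty = €361,031.58 × 12.8% + 2,821 × €1.90 = €51,571.94.
Line 2 (76.05, Karmark, 1,453 pairs, €162,706.94):
Base rate for 76.05 is 16%.
76.05 has an FTA preferential rate, but origin Karmark is not Fenova; base rate stands.
Duty = €162,706.94 × 16% = €26,033.11.
Line 3 (29.60, Fenova, 154 units, €12,272.26):
Base rate for 29.60 is 5%.
Origin Fenova qualifies under the Velara–Fenova agreement and 29.60 is covered: preferential rate Free applies instead.
Duty = €12,272.26 × 0% = €0.00.
Line 4 (39.50, Vinos, 709 kg, €31,940.45):
Base rate for 39.50 is 28%.
Additional duty on 39.50 from Vinos: +48.5%. Applied ad valorem rate: 28% + 48.5% = 76.5%.
Duty = €31,940.45 × 76.5% = €24,434.44.
Total = €51,571.94 + €26,033.11 + €0.00 + €24,434.44 = €102,039.49.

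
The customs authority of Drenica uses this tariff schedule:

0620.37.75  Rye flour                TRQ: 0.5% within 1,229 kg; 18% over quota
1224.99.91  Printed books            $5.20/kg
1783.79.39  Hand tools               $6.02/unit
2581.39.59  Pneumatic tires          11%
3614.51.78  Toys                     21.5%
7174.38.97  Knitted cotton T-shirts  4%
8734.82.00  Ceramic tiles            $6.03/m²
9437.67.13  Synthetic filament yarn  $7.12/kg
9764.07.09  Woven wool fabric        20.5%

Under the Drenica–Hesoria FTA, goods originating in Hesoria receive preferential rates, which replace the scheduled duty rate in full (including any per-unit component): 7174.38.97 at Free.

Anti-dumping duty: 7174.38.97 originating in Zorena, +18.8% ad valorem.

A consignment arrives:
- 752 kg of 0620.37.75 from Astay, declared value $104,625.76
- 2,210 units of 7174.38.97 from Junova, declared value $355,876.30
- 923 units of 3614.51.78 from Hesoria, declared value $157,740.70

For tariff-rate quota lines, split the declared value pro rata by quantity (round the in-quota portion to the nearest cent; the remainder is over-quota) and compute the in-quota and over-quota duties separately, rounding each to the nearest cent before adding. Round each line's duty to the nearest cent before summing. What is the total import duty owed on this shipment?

Line 1 (0620.37.75, Astay, 752 kg, $104,625.76):
Code 0620.37.75 is under a tariff-rate quota (threshold 1,229 kg). Quantity 752 kg is within the quota, so the in-quota rate 0.5% applies to the full value.
Duty = $104,625.76 × 0.5% = $523.13.
Line 2 (7174.38.97, Junova, 2,210 units, $355,876.30):
Base rate for 7174.38.97 is 4%.
7174.38.97 has an FTA preferential rate, but origin Junova is not Hesoria; base rate stands.
The additional-duty order on 7174.38.97 targets Zorena, not Junova; it does not apply.
Duty = $355,876.30 × 4% = $14,235.05.
Line 3 (3614.51.78, Hesoria, 923 units, $157,740.70):
Base rate for 3614.51.78 is 21.5%.
Origin Hesoria is the FTA partner but 3614.51.78 is not on the preference list; base rate stands.
Duty = $157,740.70 × 21.5% = $33,914.25.
Total = $523.13 + $14,235.05 + $33,914.25 = $48,672.43.

$48,672.43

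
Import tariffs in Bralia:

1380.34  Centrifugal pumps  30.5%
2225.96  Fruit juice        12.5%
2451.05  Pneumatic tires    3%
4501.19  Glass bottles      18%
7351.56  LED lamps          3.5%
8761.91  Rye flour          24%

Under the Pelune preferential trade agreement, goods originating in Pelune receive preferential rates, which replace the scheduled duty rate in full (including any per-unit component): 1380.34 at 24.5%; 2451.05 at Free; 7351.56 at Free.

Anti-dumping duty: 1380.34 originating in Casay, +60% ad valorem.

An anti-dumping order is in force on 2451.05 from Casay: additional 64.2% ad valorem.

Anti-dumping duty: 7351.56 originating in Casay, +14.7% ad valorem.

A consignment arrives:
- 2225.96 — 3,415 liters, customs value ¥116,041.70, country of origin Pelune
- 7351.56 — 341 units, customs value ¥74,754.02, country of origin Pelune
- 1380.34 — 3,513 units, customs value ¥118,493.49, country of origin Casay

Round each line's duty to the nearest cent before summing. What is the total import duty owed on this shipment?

¥121,741.82

Line 1 (2225.96, Pelune, 3,415 liters, ¥116,041.70):
Base rate for 2225.96 is 12.5%.
Origin Pelune is the FTA partner but 2225.96 is not on the preference list; base rate stands.
Duty = ¥116,041.70 × 12.5% = ¥14,505.21.
Line 2 (7351.56, Pelune, 341 units, ¥74,754.02):
Base rate for 7351.56 is 3.5%.
Origin Pelune qualifies under the Bralia–Pelune agreement and 7351.56 is covered: preferential rate Free applies instead.
The additional-duty order on 7351.56 targets Casay, not Pelune; it does not apply.
Duty = ¥74,754.02 × 0% = ¥0.00.
Line 3 (1380.34, Casay, 3,513 units, ¥118,493.49):
Base rate for 1380.34 is 30.5%.
1380.34 has an FTA preferential rate, but origin Casay is not Pelune; base rate stands.
Additional duty on 1380.34 from Casay: +60%. Applied ad valorem rate: 30.5% + 60% = 90.5%.
Duty = ¥118,493.49 × 90.5% = ¥107,236.61.
Total = ¥14,505.21 + ¥0.00 + ¥107,236.61 = ¥121,741.82.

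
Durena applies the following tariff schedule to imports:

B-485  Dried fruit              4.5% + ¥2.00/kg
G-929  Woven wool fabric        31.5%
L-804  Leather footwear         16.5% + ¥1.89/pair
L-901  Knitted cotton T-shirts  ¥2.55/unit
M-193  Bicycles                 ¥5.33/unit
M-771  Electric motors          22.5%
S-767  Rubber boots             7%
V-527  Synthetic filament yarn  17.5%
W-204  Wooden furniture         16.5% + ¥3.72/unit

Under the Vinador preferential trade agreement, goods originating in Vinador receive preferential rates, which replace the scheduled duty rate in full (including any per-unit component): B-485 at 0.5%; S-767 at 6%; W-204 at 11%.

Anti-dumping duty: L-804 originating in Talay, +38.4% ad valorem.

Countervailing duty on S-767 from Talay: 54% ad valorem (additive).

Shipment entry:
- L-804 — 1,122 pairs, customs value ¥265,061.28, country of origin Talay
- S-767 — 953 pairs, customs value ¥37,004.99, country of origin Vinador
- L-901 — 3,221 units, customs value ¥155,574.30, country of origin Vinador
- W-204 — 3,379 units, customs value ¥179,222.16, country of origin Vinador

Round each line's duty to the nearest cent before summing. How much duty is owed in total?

¥177,787.51

Line 1 (L-804, Talay, 1,122 pairs, ¥265,061.28):
Base rate for L-804 is 16.5% + ¥1.89/pair.
Additional duty on L-804 from Talay: +38.4%. Applied ad valorem rate: 16.5% + 38.4% = 54.9%.
Duty = ¥265,061.28 × 54.9% + 1,122 × ¥1.89 = ¥147,639.22.
Line 2 (S-767, Vinador, 953 pairs, ¥37,004.99):
Base rate for S-767 is 7%.
Origin Vinador qualifies under the Durena–Vinador agreement and S-767 is covered: preferential rate 6% applies instead.
The additional-duty order on S-767 targets Talay, not Vinador; it does not apply.
Duty = ¥37,004.99 × 6% = ¥2,220.30.
Line 3 (L-901, Vinador, 3,221 units, ¥155,574.30):
Base rate for L-901 is ¥2.55/unit.
Origin Vinador is the FTA partner but L-901 is not on the preference list; base rate stands.
Duty = 3,221 × ¥2.55 = ¥8,213.55.
Line 4 (W-204, Vinador, 3,379 units, ¥179,222.16):
Base rate for W-204 is 16.5% + ¥3.72/unit.
Origin Vinador qualifies under the Durena–Vinador agreement and W-204 is covered: preferential rate 11% applies instead.
Duty = ¥179,222.16 × 11% = ¥19,714.44.
Total = ¥147,639.22 + ¥2,220.30 + ¥8,213.55 + ¥19,714.44 = ¥177,787.51.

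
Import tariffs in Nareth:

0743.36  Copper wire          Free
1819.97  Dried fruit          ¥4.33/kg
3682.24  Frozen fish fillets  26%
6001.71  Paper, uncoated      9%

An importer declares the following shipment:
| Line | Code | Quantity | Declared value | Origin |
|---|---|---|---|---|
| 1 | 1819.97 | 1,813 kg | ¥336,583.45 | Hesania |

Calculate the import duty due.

¥7,850.29

Line 1 (1819.97, Hesania, 1,813 kg, ¥336,583.45):
Base rate for 1819.97 is ¥4.33/kg.
Duty = 1,813 × ¥4.33 = ¥7,850.29.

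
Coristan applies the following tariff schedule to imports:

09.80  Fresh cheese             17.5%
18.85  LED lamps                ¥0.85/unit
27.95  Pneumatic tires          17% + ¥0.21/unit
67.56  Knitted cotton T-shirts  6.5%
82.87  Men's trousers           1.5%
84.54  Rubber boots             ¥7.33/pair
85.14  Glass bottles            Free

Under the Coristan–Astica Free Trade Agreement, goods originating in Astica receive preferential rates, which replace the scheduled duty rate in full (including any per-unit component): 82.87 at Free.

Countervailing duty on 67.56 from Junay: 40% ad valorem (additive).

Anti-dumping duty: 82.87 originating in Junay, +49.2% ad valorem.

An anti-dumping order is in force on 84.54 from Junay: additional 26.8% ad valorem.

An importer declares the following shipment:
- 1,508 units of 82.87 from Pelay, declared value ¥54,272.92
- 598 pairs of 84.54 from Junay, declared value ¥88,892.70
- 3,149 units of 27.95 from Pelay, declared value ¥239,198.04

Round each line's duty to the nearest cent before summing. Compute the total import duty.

Line 1 (82.87, Pelay, 1,508 units, ¥54,272.92):
Base rate for 82.87 is 1.5%.
82.87 has an FTA preferential rate, but origin Pelay is not Astica; base rate stands.
The additional-duty order on 82.87 targets Junay, not Pelay; it does not apply.
Duty = ¥54,272.92 × 1.5% = ¥814.09.
Line 2 (84.54, Junay, 598 pairs, ¥88,892.70):
Base rate for 84.54 is ¥7.33/pair.
Additional duty on 84.54 from Junay: +26.8% ad valorem. Applied ad valorem rate = 26.8%.
Duty = ¥88,892.70 × 26.8% + 598 × ¥7.33 = ¥28,206.58.
Line 3 (27.95, Pelay, 3,149 units, ¥239,198.04):
Base rate for 27.95 is 17% + ¥0.21/unit.
Duty = ¥239,198.04 × 17% + 3,149 × ¥0.21 = ¥41,324.96.
Total = ¥814.09 + ¥28,206.58 + ¥41,324.96 = ¥70,345.63.

¥70,345.63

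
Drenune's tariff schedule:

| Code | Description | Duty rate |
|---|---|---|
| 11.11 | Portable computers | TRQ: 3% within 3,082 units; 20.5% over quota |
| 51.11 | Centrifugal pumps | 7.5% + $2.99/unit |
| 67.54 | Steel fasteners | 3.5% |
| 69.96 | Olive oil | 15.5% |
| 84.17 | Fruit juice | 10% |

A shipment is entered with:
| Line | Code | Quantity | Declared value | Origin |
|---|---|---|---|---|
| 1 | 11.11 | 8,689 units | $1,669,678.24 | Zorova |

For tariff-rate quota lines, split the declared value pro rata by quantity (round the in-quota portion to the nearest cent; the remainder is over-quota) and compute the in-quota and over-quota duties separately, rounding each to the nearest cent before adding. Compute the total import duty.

$238,642.54

Line 1 (11.11, Zorova, 8,689 units, $1,669,678.24):
Code 11.11 is under a tariff-rate quota (threshold 3,082 units). In-quota: 3,082 units at 3%; over-quota: 5,607 units at 20.5%.
Pro-rata value split: in-quota = $1,669,678.24 × 3,082/8,689 = $592,237.12; over-quota = $1,669,678.24 − $592,237.12 = $1,077,441.12.
In-quota duty = $592,237.12 × 3% = $17,767.11. Over-quota duty = $1,077,441.12 × 20.5% = $220,875.43.
Line duty = $17,767.11 + $220,875.43 = $238,642.54.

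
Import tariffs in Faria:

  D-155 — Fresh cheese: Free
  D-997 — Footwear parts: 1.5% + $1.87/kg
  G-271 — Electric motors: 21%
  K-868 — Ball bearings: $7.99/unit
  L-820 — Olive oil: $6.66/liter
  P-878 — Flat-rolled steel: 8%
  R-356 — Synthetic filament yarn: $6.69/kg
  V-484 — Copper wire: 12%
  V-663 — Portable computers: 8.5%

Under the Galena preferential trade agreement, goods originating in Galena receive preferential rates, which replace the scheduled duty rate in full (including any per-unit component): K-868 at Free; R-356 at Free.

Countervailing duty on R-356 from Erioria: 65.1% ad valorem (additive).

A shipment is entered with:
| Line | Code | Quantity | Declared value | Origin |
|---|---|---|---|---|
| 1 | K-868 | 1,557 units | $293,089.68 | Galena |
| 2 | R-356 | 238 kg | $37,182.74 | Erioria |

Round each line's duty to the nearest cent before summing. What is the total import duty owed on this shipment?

$25,798.18

Line 1 (K-868, Galena, 1,557 units, $293,089.68):
Base rate for K-868 is $7.99/unit.
Origin Galena qualifies under the Faria–Galena agreement and K-868 is covered: preferential rate Free applies instead.
Duty = $293,089.68 × 0% = $0.00.
Line 2 (R-356, Erioria, 238 kg, $37,182.74):
Base rate for R-356 is $6.69/kg.
R-356 has an FTA preferential rate, but origin Erioria is not Galena; base rate stands.
Additional duty on R-356 from Erioria: +65.1% ad valorem. Applied ad valorem rate = 65.1%.
Duty = $37,182.74 × 65.1% + 238 × $6.69 = $25,798.18.
Total = $0.00 + $25,798.18 = $25,798.18.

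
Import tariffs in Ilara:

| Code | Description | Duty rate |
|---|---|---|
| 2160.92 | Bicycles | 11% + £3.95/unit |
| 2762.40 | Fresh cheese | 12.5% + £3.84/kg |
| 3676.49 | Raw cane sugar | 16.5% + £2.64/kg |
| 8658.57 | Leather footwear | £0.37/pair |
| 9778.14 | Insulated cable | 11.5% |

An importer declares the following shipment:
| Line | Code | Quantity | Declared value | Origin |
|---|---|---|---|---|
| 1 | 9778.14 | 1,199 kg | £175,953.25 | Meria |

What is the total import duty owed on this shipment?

£20,234.62

Line 1 (9778.14, Meria, 1,199 kg, £175,953.25):
Base rate for 9778.14 is 11.5%.
Duty = £175,953.25 × 11.5% = £20,234.62.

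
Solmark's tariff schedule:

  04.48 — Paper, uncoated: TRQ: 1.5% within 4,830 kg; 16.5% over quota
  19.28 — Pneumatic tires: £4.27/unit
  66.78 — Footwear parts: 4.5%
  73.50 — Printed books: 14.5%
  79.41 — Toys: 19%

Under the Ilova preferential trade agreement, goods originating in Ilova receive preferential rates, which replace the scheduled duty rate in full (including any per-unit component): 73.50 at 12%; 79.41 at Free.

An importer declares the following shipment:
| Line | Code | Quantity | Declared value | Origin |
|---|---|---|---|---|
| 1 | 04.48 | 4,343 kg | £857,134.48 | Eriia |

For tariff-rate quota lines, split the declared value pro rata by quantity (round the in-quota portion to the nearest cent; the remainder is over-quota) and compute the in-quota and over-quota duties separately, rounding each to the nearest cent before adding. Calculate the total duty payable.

Line 1 (04.48, Eriia, 4,343 kg, £857,134.48):
Code 04.48 is under a tariff-rate quota (threshold 4,830 kg). Quantity 4,343 kg is within the quota, so the in-quota rate 1.5% applies to the full value.
Duty = £857,134.48 × 1.5% = £12,857.02.

£12,857.02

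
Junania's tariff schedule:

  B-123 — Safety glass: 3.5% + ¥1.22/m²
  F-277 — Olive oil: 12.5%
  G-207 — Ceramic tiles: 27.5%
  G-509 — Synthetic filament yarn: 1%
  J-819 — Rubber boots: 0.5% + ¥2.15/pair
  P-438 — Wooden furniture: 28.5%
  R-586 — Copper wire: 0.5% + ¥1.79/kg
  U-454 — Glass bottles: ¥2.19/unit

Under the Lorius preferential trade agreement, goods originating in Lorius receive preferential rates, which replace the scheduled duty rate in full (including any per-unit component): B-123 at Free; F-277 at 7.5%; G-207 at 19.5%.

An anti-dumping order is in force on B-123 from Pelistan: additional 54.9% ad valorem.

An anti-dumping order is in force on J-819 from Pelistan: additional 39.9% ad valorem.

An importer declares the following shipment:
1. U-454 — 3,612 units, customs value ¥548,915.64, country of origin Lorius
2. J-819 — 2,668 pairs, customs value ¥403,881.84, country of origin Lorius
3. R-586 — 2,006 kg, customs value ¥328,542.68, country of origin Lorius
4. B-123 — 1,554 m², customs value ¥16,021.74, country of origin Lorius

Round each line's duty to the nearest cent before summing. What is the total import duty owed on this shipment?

¥20,899.34

Line 1 (U-454, Lorius, 3,612 units, ¥548,915.64):
Base rate for U-454 is ¥2.19/unit.
Origin Lorius is the FTA partner but U-454 is not on the preference list; base rate stands.
Duty = 3,612 × ¥2.19 = ¥7,910.28.
Line 2 (J-819, Lorius, 2,668 pairs, ¥403,881.84):
Base rate for J-819 is 0.5% + ¥2.15/pair.
Origin Lorius is the FTA partner but J-819 is not on the preference list; base rate stands.
The additional-duty order on J-819 targets Pelistan, not Lorius; it does not apply.
Duty = ¥403,881.84 × 0.5% + 2,668 × ¥2.15 = ¥7,755.61.
Line 3 (R-586, Lorius, 2,006 kg, ¥328,542.68):
Base rate for R-586 is 0.5% + ¥1.79/kg.
Origin Lorius is the FTA partner but R-586 is not on the preference list; base rate stands.
Duty = ¥328,542.68 × 0.5% + 2,006 × ¥1.79 = ¥5,233.45.
Line 4 (B-123, Lorius, 1,554 m², ¥16,021.74):
Base rate for B-123 is 3.5% + ¥1.22/m².
Origin Lorius qualifies under the Junania–Lorius agreement and B-123 is covered: preferential rate Free applies instead.
The additional-duty order on B-123 targets Pelistan, not Lorius; it does not apply.
Duty = ¥16,021.74 × 0% = ¥0.00.
Total = ¥7,910.28 + ¥7,755.61 + ¥5,233.45 + ¥0.00 = ¥20,899.34.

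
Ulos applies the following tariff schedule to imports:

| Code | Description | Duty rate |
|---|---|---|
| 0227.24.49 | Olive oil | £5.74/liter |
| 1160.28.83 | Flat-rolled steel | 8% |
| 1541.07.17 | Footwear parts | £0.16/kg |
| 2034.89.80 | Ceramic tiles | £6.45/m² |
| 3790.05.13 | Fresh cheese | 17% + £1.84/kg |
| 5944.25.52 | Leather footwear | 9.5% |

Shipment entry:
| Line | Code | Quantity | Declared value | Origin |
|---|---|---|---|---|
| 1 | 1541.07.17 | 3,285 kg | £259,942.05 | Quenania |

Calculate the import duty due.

Line 1 (1541.07.17, Quenania, 3,285 kg, £259,942.05):
Base rate for 1541.07.17 is £0.16/kg.
Duty = 3,285 × £0.16 = £525.60.

£525.60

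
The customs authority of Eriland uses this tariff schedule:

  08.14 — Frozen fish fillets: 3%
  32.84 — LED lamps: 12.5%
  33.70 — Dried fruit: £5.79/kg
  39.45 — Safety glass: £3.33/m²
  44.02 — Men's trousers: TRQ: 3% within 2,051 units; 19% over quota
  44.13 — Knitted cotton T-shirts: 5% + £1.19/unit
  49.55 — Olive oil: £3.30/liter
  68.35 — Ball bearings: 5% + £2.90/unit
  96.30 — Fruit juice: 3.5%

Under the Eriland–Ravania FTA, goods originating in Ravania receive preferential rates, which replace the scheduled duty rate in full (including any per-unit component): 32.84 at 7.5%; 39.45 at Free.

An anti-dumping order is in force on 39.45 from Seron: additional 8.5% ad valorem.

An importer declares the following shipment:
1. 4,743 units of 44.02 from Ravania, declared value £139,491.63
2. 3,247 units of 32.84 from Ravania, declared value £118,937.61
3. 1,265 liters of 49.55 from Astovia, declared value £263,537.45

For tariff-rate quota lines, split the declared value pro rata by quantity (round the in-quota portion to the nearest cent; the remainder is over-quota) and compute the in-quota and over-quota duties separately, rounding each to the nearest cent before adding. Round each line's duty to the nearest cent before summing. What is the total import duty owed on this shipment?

£29,947.05

Line 1 (44.02, Ravania, 4,743 units, £139,491.63):
Code 44.02 is under a tariff-rate quota (threshold 2,051 units). In-quota: 2,051 units at 3%; over-quota: 2,692 units at 19%.
Pro-rata value split: in-quota = £139,491.63 × 2,051/4,743 = £60,319.91; over-quota = £139,491.63 − £60,319.91 = £79,171.72.
In-quota duty = £60,319.91 × 3% = £1,809.60. Over-quota duty = £79,171.72 × 19% = £15,042.63.
Line duty = £1,809.60 + £15,042.63 = £16,852.23.
Line 2 (32.84, Ravania, 3,247 units, £118,937.61):
Base rate for 32.84 is 12.5%.
Origin Ravania qualifies under the Eriland–Ravania agreement and 32.84 is covered: preferential rate 7.5% applies instead.
Duty = £118,937.61 × 7.5% = £8,920.32.
Line 3 (49.55, Astovia, 1,265 liters, £263,537.45):
Base rate for 49.55 is £3.30/liter.
Duty = 1,265 × £3.30 = £4,174.50.
Total = £16,852.23 + £8,920.32 + £4,174.50 = £29,947.05.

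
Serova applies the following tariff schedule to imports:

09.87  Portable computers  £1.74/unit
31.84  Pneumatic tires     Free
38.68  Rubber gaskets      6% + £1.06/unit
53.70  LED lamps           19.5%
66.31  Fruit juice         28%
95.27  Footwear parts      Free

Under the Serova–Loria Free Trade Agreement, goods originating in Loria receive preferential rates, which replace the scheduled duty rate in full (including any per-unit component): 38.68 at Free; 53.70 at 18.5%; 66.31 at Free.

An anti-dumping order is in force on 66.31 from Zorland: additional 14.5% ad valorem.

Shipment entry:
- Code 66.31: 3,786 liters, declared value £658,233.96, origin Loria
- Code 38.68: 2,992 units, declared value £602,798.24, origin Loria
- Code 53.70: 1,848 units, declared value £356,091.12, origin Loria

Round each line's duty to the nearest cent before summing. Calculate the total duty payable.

Line 1 (66.31, Loria, 3,786 liters, £658,233.96):
Base rate for 66.31 is 28%.
Origin Loria qualifies under the Serova–Loria agreement and 66.31 is covered: preferential rate Free applies instead.
The additional-duty order on 66.31 targets Zorland, not Loria; it does not apply.
Duty = £658,233.96 × 0% = £0.00.
Line 2 (38.68, Loria, 2,992 units, £602,798.24):
Base rate for 38.68 is 6% + £1.06/unit.
Origin Loria qualifies under the Serova–Loria agreement and 38.68 is covered: preferential rate Free applies instead.
Duty = £602,798.24 × 0% = £0.00.
Line 3 (53.70, Loria, 1,848 units, £356,091.12):
Base rate for 53.70 is 19.5%.
Origin Loria qualifies under the Serova–Loria agreement and 53.70 is covered: preferential rate 18.5% applies instead.
Duty = £356,091.12 × 18.5% = £65,876.86.
Total = £0.00 + £0.00 + £65,876.86 = £65,876.86.

£65,876.86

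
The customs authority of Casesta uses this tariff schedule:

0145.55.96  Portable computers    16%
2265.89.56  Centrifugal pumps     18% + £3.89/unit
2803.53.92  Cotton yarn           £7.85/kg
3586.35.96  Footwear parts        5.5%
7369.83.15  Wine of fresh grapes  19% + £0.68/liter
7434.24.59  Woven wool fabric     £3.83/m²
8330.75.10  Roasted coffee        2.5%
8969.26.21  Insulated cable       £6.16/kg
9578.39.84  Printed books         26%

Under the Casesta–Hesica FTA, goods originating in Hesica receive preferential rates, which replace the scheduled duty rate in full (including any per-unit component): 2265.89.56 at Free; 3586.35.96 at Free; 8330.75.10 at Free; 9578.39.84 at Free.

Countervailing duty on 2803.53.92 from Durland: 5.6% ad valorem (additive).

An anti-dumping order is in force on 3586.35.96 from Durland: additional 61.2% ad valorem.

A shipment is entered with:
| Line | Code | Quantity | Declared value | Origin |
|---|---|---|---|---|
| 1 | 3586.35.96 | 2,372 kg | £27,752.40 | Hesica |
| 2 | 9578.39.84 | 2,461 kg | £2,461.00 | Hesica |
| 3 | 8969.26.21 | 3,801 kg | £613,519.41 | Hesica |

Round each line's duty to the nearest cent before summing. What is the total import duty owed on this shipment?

£23,414.16

Line 1 (3586.35.96, Hesica, 2,372 kg, £27,752.40):
Base rate for 3586.35.96 is 5.5%.
Origin Hesica qualifies under the Casesta–Hesica agreement and 3586.35.96 is covered: preferential rate Free applies instead.
The additional-duty order on 3586.35.96 targets Durland, not Hesica; it does not apply.
Duty = £27,752.40 × 0% = £0.00.
Line 2 (9578.39.84, Hesica, 2,461 kg, £2,461.00):
Base rate for 9578.39.84 is 26%.
Origin Hesica qualifies under the Casesta–Hesica agreement and 9578.39.84 is covered: preferential rate Free applies instead.
Duty = £2,461.00 × 0% = £0.00.
Line 3 (8969.26.21, Hesica, 3,801 kg, £613,519.41):
Base rate for 8969.26.21 is £6.16/kg.
Origin Hesica is the FTA partner but 8969.26.21 is not on the preference list; base rate stands.
Duty = 3,801 × £6.16 = £23,414.16.
Total = £0.00 + £0.00 + £23,414.16 = £23,414.16.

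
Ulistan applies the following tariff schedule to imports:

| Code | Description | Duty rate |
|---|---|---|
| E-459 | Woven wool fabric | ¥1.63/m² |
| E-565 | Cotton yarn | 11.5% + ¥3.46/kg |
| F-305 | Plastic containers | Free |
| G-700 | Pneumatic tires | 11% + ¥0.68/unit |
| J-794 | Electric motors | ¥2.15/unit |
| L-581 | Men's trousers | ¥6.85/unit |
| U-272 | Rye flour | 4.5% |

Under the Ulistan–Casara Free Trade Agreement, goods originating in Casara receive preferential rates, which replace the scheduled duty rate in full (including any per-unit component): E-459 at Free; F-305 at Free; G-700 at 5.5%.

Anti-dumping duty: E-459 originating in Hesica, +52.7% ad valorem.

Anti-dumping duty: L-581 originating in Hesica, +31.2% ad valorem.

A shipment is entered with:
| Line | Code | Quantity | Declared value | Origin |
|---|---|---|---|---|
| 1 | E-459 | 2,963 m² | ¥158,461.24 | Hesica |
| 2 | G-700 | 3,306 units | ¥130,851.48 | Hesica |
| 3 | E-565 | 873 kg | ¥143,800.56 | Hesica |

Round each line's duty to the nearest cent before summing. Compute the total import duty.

¥124,538.14

Line 1 (E-459, Hesica, 2,963 m², ¥158,461.24):
Base rate for E-459 is ¥1.63/m².
E-459 has an FTA preferential rate, but origin Hesica is not Casara; base rate stands.
Additional duty on E-459 from Hesica: +52.7% ad valorem. Applied ad valorem rate = 52.7%.
Duty = ¥158,461.24 × 52.7% + 2,963 × ¥1.63 = ¥88,338.76.
Line 2 (G-700, Hesica, 3,306 units, ¥130,851.48):
Base rate for G-700 is 11% + ¥0.68/unit.
G-700 has an FTA preferential rate, but origin Hesica is not Casara; base rate stands.
Duty = ¥130,851.48 × 11% + 3,306 × ¥0.68 = ¥16,641.74.
Line 3 (E-565, Hesica, 873 kg, ¥143,800.56):
Base rate for E-565 is 11.5% + ¥3.46/kg.
Duty = ¥143,800.56 × 11.5% + 873 × ¥3.46 = ¥19,557.64.
Total = ¥88,338.76 + ¥16,641.74 + ¥19,557.64 = ¥124,538.14.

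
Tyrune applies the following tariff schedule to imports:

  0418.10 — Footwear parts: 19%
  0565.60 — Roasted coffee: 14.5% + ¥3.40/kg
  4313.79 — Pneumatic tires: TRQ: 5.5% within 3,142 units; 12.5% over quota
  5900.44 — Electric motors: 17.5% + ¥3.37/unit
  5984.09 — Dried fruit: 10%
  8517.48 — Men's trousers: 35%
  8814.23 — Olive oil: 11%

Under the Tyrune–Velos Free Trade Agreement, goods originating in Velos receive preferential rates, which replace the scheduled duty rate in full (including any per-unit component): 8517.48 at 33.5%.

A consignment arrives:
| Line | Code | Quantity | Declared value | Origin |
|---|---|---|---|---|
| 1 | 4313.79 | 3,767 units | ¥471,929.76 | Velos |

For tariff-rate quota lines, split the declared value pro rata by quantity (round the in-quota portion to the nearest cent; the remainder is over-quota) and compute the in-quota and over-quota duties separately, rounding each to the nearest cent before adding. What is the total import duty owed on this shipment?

¥31,437.14

Line 1 (4313.79, Velos, 3,767 units, ¥471,929.76):
Code 4313.79 is under a tariff-rate quota (threshold 3,142 units). In-quota: 3,142 units at 5.5%; over-quota: 625 units at 12.5%.
Pro-rata value split: in-quota = ¥471,929.76 × 3,142/3,767 = ¥393,629.76; over-quota = ¥471,929.76 − ¥393,629.76 = ¥78,300.00.
In-quota duty = ¥393,629.76 × 5.5% = ¥21,649.64. Over-quota duty = ¥78,300.00 × 12.5% = ¥9,787.50.
Line duty = ¥21,649.64 + ¥9,787.50 = ¥31,437.14.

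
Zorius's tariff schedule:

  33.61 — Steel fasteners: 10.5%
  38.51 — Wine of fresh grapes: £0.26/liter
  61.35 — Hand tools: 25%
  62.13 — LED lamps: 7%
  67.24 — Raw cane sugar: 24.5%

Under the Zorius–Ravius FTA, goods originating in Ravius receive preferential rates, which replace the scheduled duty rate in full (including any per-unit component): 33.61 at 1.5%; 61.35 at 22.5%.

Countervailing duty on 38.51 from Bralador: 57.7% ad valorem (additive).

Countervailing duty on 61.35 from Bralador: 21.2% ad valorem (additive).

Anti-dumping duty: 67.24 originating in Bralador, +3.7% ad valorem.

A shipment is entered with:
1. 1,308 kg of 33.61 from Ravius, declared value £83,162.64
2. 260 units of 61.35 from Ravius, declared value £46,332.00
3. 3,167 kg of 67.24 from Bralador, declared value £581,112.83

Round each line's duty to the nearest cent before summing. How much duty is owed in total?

Line 1 (33.61, Ravius, 1,308 kg, £83,162.64):
Base rate for 33.61 is 10.5%.
Origin Ravius qualifies under the Zorius–Ravius agreement and 33.61 is covered: preferential rate 1.5% applies instead.
Duty = £83,162.64 × 1.5% = £1,247.44.
Line 2 (61.35, Ravius, 260 units, £46,332.00):
Base rate for 61.35 is 25%.
Origin Ravius qualifies under the Zorius–Ravius agreement and 61.35 is covered: preferential rate 22.5% applies instead.
The additional-duty order on 61.35 targets Bralador, not Ravius; it does not apply.
Duty = £46,332.00 × 22.5% = £10,424.70.
Line 3 (67.24, Bralador, 3,167 kg, £581,112.83):
Base rate for 67.24 is 24.5%.
Additional duty on 67.24 from Bralador: +3.7%. Applied ad valorem rate: 24.5% + 3.7% = 28.2%.
Duty = £581,112.83 × 28.2% = £163,873.82.
Total = £1,247.44 + £10,424.70 + £163,873.82 = £175,545.96.

£175,545.96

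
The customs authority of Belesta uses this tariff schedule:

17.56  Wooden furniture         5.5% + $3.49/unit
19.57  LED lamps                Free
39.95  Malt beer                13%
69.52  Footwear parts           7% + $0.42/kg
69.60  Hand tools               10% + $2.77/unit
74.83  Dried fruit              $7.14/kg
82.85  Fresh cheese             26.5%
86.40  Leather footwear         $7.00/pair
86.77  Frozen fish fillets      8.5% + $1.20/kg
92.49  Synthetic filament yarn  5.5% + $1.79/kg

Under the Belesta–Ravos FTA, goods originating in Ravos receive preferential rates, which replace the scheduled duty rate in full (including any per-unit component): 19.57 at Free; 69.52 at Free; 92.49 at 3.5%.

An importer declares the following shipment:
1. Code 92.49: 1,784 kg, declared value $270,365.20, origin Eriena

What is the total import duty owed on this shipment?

Line 1 (92.49, Eriena, 1,784 kg, $270,365.20):
Base rate for 92.49 is 5.5% + $1.79/kg.
92.49 has an FTA preferential rate, but origin Eriena is not Ravos; base rate stands.
Duty = $270,365.20 × 5.5% + 1,784 × $1.79 = $18,063.45.

$18,063.45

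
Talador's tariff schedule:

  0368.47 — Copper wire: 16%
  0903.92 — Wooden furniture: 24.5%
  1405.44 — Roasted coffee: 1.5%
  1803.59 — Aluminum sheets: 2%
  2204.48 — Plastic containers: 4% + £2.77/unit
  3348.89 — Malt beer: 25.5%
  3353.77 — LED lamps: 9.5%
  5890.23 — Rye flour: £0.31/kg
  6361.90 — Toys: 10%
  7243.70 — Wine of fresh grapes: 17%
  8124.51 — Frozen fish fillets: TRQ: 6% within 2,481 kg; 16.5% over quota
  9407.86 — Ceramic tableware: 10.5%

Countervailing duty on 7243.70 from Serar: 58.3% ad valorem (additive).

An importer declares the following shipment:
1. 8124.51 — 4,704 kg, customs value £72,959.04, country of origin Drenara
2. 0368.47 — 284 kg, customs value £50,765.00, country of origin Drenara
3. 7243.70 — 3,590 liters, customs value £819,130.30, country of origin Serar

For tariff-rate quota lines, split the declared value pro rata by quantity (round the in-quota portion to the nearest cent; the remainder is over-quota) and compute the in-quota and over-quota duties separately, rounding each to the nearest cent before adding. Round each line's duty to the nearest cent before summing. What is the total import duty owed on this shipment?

Line 1 (8124.51, Drenara, 4,704 kg, £72,959.04):
Code 8124.51 is under a tariff-rate quota (threshold 2,481 kg). In-quota: 2,481 kg at 6%; over-quota: 2,223 kg at 16.5%.
Pro-rata value split: in-quota = £72,959.04 × 2,481/4,704 = £38,480.31; over-quota = £72,959.04 − £38,480.31 = £34,478.73.
In-quota duty = £38,480.31 × 6% = £2,308.82. Over-quota duty = £34,478.73 × 16.5% = £5,688.99.
Line duty = £2,308.82 + £5,688.99 = £7,997.81.
Line 2 (0368.47, Drenara, 284 kg, £50,765.00):
Base rate for 0368.47 is 16%.
Duty = £50,765.00 × 16% = £8,122.40.
Line 3 (7243.70, Serar, 3,590 liters, £819,130.30):
Base rate for 7243.70 is 17%.
Additional duty on 7243.70 from Serar: +58.3%. Applied ad valorem rate: 17% + 58.3% = 75.3%.
Duty = £819,130.30 × 75.3% = £616,805.12.
Total = £7,997.81 + £8,122.40 + £616,805.12 = £632,925.33.

£632,925.33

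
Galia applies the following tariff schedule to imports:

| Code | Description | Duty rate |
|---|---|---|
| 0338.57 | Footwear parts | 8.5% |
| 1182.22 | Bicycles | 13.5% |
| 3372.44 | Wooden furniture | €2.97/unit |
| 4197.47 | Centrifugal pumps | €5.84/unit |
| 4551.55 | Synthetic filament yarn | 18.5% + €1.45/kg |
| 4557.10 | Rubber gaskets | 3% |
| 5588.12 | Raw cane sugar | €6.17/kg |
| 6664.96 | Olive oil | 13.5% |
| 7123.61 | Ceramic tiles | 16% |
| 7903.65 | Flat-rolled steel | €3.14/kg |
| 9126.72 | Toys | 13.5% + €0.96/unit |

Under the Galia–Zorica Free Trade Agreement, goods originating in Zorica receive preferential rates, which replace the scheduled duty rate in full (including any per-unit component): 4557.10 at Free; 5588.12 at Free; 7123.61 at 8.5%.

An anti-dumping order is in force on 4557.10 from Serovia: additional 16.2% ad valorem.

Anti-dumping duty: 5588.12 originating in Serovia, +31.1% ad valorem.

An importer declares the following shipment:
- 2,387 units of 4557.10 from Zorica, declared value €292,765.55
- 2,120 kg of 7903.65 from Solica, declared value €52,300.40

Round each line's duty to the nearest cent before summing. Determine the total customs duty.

€6,656.80

Line 1 (4557.10, Zorica, 2,387 units, €292,765.55):
Base rate for 4557.10 is 3%.
Origin Zorica qualifies under the Galia–Zorica agreement and 4557.10 is covered: preferential rate Free applies instead.
The additional-duty order on 4557.10 targets Serovia, not Zorica; it does not apply.
Duty = €292,765.55 × 0% = €0.00.
Line 2 (7903.65, Solica, 2,120 kg, €52,300.40):
Base rate for 7903.65 is €3.14/kg.
Duty = 2,120 × €3.14 = €6,656.80.
Total = €0.00 + €6,656.80 = €6,656.80.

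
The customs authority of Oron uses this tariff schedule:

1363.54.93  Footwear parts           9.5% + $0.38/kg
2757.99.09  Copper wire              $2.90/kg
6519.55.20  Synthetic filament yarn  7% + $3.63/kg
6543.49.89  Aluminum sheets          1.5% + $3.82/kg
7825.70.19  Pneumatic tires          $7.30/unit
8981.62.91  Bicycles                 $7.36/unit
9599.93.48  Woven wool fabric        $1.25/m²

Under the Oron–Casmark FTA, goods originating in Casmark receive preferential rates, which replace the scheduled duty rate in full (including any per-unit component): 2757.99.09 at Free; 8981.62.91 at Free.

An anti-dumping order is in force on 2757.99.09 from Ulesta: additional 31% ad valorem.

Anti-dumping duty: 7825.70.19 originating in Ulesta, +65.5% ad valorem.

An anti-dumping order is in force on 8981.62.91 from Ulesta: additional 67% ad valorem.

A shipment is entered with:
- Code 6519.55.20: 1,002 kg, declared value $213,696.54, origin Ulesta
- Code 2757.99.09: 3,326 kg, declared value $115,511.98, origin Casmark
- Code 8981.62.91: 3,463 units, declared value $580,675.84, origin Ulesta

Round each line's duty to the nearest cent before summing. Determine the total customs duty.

Line 1 (6519.55.20, Ulesta, 1,002 kg, $213,696.54):
Base rate for 6519.55.20 is 7% + $3.63/kg.
Duty = $213,696.54 × 7% + 1,002 × $3.63 = $18,596.02.
Line 2 (2757.99.09, Casmark, 3,326 kg, $115,511.98):
Base rate for 2757.99.09 is $2.90/kg.
Origin Casmark qualifies under the Oron–Casmark agreement and 2757.99.09 is covered: preferential rate Free applies instead.
The additional-duty order on 2757.99.09 targets Ulesta, not Casmark; it does not apply.
Duty = $115,511.98 × 0% = $0.00.
Line 3 (8981.62.91, Ulesta, 3,463 units, $580,675.84):
Base rate for 8981.62.91 is $7.36/unit.
8981.62.91 has an FTA preferential rate, but origin Ulesta is not Casmark; base rate stands.
Additional duty on 8981.62.91 from Ulesta: +67% ad valorem. Applied ad valorem rate = 67%.
Duty = $580,675.84 × 67% + 3,463 × $7.36 = $414,540.49.
Total = $18,596.02 + $0.00 + $414,540.49 = $433,136.51.

$433,136.51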